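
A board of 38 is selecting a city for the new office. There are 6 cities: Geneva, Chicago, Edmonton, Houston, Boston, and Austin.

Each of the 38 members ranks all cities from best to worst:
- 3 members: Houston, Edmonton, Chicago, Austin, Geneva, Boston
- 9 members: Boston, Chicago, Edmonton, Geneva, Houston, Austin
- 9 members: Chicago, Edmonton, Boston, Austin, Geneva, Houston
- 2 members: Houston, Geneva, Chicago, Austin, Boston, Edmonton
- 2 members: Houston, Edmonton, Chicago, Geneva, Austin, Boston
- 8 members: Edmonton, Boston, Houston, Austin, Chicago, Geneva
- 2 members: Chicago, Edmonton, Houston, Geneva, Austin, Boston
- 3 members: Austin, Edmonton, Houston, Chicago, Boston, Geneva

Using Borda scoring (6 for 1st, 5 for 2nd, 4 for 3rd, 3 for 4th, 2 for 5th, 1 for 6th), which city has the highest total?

Edmonton

Geneva: 3×2 + 9×3 + 9×2 + 2×5 + 2×3 + 8×1 + 2×3 + 3×1 = 84
Chicago: 3×4 + 9×5 + 9×6 + 2×4 + 2×4 + 8×2 + 2×6 + 3×3 = 164
Edmonton: 3×5 + 9×4 + 9×5 + 2×1 + 2×5 + 8×6 + 2×5 + 3×5 = 181
Houston: 3×6 + 9×2 + 9×1 + 2×6 + 2×6 + 8×4 + 2×4 + 3×4 = 121
Boston: 3×1 + 9×6 + 9×4 + 2×2 + 2×1 + 8×5 + 2×1 + 3×2 = 147
Austin: 3×3 + 9×1 + 9×3 + 2×3 + 2×2 + 8×3 + 2×2 + 3×6 = 101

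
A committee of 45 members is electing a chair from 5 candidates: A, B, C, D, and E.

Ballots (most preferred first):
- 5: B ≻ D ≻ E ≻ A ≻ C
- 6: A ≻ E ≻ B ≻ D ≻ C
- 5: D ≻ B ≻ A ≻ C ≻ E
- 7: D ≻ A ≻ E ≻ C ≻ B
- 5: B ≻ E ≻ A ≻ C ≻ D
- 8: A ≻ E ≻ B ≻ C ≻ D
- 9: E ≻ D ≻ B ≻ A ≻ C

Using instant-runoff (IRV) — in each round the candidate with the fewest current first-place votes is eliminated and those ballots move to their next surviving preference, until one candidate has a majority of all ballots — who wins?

Round 1: A 14, B 10, C 0, D 12, E 9. C eliminated.
Round 2: A 14, B 10, D 12, E 9. E eliminated.
Round 3: A 14, B 10, D 21. B eliminated.
Round 4: A 19, D 26. D has a majority (≥23).

D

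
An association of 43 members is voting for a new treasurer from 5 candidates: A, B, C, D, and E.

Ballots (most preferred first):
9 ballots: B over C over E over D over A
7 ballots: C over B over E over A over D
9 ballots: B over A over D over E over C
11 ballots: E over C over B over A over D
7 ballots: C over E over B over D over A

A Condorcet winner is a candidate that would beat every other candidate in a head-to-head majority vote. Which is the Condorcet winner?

C vs A: 34–9
C vs B: 25–18
C vs D: 34–9
C vs E: 23–20
C beats every other candidate.

C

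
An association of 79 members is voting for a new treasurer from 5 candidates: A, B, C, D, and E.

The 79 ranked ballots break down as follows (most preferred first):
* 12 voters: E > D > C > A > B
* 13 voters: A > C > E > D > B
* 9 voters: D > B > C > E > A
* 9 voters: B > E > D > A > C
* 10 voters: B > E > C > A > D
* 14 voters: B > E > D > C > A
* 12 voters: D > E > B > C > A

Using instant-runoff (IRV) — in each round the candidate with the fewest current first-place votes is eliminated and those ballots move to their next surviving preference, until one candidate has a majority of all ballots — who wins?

D

Round 1: A 13, B 33, C 0, D 21, E 12. C eliminated.
Round 2: A 13, B 33, D 21, E 12. E eliminated.
Round 3: A 13, B 33, D 33. A eliminated.
Round 4: B 33, D 46. D has a majority (≥40).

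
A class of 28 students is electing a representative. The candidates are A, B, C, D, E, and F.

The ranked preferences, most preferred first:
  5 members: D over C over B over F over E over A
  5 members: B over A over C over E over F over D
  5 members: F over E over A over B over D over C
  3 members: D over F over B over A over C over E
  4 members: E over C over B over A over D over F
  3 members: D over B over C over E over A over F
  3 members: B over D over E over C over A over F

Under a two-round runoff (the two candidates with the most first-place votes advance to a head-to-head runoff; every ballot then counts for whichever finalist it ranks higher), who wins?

Round 1 first-place votes: A 0, B 8, C 0, D 11, E 4, F 5. D and B advance.
Runoff: D is ranked above B on 11 ballots, B above D on 17.

B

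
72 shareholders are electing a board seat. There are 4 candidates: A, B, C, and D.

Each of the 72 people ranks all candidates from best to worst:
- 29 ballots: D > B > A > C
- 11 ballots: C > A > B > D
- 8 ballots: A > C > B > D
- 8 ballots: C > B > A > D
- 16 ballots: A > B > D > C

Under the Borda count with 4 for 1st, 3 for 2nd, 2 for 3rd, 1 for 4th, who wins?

A: 29×2 + 11×3 + 8×4 + 8×2 + 16×4 = 203
B: 29×3 + 11×2 + 8×2 + 8×3 + 16×3 = 197
C: 29×1 + 11×4 + 8×3 + 8×4 + 16×1 = 145
D: 29×4 + 11×1 + 8×1 + 8×1 + 16×2 = 175

A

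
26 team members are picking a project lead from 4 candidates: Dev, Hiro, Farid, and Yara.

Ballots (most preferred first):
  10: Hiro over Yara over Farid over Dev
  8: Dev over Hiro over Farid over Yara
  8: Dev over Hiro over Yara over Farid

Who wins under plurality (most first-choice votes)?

Dev

First-place votes: Dev 16, Hiro 10, Farid 0, Yara 0.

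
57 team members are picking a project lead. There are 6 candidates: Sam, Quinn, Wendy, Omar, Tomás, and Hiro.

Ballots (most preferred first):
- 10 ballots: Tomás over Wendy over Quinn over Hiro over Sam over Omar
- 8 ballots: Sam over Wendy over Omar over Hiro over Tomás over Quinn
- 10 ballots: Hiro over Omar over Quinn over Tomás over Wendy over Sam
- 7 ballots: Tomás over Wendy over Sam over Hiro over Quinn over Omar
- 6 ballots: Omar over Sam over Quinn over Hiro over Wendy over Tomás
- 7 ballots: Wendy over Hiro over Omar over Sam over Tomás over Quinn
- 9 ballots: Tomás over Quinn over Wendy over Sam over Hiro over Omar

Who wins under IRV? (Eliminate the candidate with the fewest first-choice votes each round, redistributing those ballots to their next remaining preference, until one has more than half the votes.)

Hiro

Round 1: Sam 8, Quinn 0, Wendy 7, Omar 6, Tomás 26, Hiro 10. Quinn eliminated.
Round 2: Sam 8, Wendy 7, Omar 6, Tomás 26, Hiro 10. Omar eliminated.
Round 3: Sam 14, Wendy 7, Tomás 26, Hiro 10. Wendy eliminated.
Round 4: Sam 14, Tomás 26, Hiro 17. Sam eliminated.
Round 5: Tomás 26, Hiro 31. Hiro has a majority (≥29).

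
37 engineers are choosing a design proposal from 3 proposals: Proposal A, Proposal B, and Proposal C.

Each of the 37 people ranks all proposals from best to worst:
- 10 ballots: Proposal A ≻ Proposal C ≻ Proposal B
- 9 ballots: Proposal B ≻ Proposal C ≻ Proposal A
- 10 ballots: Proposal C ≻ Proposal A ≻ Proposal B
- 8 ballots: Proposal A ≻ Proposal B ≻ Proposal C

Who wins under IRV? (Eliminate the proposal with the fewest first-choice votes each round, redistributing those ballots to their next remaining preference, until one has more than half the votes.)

Proposal C

Round 1: Proposal A 18, Proposal B 9, Proposal C 10. Proposal B eliminated.
Round 2: Proposal A 18, Proposal C 19. Proposal C has a majority (≥19).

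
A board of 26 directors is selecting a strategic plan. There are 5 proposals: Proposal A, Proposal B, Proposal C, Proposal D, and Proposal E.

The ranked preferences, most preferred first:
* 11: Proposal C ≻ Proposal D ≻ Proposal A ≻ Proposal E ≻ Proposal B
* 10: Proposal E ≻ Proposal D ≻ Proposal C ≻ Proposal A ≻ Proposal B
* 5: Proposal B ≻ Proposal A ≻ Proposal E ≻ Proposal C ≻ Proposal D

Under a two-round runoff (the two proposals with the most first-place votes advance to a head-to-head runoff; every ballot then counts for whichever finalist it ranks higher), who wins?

Round 1 first-place votes: Proposal A 0, Proposal B 5, Proposal C 11, Proposal D 0, Proposal E 10. Proposal C and Proposal E advance.
Runoff: Proposal C is ranked above Proposal E on 11 ballots, Proposal E above Proposal C on 15.

Proposal E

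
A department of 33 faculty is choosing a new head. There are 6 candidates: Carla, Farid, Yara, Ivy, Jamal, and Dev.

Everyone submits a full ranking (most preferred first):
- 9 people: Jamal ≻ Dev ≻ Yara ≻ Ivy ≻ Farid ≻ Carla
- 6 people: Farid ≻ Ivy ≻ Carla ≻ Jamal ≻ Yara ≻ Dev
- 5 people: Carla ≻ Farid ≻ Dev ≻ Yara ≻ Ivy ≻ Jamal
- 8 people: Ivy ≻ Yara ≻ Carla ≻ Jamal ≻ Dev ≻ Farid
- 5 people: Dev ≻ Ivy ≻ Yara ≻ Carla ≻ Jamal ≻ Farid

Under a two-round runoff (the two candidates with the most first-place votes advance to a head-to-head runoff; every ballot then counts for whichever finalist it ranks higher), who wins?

Round 1 first-place votes: Carla 5, Farid 6, Yara 0, Ivy 8, Jamal 9, Dev 5. Jamal and Ivy advance.
Runoff: Jamal is ranked above Ivy on 9 ballots, Ivy above Jamal on 24.

Ivy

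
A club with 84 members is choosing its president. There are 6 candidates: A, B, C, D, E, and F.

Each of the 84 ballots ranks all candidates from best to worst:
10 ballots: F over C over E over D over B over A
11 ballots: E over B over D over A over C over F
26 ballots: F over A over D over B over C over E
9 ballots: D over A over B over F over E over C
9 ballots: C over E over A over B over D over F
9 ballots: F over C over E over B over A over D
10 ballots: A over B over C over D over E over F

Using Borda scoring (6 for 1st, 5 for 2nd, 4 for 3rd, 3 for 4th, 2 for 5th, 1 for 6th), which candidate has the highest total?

A

A: 10×1 + 11×3 + 26×5 + 9×5 + 9×4 + 9×2 + 10×6 = 332
B: 10×2 + 11×5 + 26×3 + 9×4 + 9×3 + 9×3 + 10×5 = 293
C: 10×5 + 11×2 + 26×2 + 9×1 + 9×6 + 9×5 + 10×4 = 272
D: 10×3 + 11×4 + 26×4 + 9×6 + 9×2 + 9×1 + 10×3 = 289
E: 10×4 + 11×6 + 26×1 + 9×2 + 9×5 + 9×4 + 10×2 = 251
F: 10×6 + 11×1 + 26×6 + 9×3 + 9×1 + 9×6 + 10×1 = 327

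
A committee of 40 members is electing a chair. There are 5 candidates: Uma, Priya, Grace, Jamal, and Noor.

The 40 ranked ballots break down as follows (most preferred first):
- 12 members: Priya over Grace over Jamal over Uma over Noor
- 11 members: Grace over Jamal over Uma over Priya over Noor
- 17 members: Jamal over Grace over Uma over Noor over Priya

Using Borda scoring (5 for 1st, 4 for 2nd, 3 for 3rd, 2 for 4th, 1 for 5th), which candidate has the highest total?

Uma: 12×2 + 11×3 + 17×3 = 108
Priya: 12×5 + 11×2 + 17×1 = 99
Grace: 12×4 + 11×5 + 17×4 = 171
Jamal: 12×3 + 11×4 + 17×5 = 165
Noor: 12×1 + 11×1 + 17×2 = 57

Grace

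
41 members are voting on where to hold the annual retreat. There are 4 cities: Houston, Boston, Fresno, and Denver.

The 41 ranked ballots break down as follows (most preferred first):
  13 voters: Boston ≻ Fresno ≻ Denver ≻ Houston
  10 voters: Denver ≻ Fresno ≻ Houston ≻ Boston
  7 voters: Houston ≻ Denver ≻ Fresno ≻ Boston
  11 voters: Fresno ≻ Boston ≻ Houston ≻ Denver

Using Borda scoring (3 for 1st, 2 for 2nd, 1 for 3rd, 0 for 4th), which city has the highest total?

Houston: 13×0 + 10×1 + 7×3 + 11×1 = 42
Boston: 13×3 + 10×0 + 7×0 + 11×2 = 61
Fresno: 13×2 + 10×2 + 7×1 + 11×3 = 86
Denver: 13×1 + 10×3 + 7×2 + 11×0 = 57

Fresno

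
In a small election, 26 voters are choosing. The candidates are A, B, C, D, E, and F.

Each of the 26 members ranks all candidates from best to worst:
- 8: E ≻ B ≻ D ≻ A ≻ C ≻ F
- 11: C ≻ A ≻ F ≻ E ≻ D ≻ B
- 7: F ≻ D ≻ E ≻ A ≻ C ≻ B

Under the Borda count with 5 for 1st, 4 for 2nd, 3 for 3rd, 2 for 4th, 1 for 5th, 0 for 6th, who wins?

A: 8×2 + 11×4 + 7×2 = 74
B: 8×4 + 11×0 + 7×0 = 32
C: 8×1 + 11×5 + 7×1 = 70
D: 8×3 + 11×1 + 7×4 = 63
E: 8×5 + 11×2 + 7×3 = 83
F: 8×0 + 11×3 + 7×5 = 68

E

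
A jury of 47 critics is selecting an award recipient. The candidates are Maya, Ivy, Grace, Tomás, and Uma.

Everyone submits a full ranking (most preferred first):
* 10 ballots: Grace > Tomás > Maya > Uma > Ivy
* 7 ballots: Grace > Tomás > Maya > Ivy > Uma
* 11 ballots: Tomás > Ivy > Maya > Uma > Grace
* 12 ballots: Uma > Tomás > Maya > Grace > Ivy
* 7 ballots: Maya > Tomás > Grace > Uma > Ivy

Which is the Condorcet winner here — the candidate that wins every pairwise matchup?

Tomás vs Maya: 40–7
Tomás vs Ivy: 47–0
Tomás vs Grace: 30–17
Tomás vs Uma: 35–12
Tomás beats every other candidate.

Tomás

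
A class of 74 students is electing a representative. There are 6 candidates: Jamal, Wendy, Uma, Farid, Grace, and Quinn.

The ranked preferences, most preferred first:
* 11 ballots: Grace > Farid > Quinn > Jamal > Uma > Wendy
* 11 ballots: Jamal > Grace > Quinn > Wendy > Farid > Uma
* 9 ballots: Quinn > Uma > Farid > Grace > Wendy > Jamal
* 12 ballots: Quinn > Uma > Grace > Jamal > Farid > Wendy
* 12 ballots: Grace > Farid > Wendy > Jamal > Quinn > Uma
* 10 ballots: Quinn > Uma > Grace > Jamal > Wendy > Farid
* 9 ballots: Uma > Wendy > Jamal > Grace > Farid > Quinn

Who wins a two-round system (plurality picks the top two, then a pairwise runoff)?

Grace

Round 1 first-place votes: Jamal 11, Wendy 0, Uma 9, Farid 0, Grace 23, Quinn 31. Quinn and Grace advance.
Runoff: Quinn is ranked above Grace on 31 ballots, Grace above Quinn on 43.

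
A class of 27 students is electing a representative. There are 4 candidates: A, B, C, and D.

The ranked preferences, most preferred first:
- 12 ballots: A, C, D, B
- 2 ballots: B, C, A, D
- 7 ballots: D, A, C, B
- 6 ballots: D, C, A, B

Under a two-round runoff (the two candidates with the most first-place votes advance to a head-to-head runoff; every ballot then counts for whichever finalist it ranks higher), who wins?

A

Round 1 first-place votes: A 12, B 2, C 0, D 13. D and A advance.
Runoff: D is ranked above A on 13 ballots, A above D on 14.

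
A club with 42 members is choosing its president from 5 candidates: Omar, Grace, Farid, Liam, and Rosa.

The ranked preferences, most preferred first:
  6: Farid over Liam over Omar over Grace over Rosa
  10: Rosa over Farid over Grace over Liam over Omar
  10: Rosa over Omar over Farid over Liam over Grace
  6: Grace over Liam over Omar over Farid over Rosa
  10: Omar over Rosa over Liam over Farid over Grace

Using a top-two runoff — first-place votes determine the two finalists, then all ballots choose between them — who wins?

Omar

Round 1 first-place votes: Omar 10, Grace 6, Farid 6, Liam 0, Rosa 20. Rosa and Omar advance.
Runoff: Rosa is ranked above Omar on 20 ballots, Omar above Rosa on 22.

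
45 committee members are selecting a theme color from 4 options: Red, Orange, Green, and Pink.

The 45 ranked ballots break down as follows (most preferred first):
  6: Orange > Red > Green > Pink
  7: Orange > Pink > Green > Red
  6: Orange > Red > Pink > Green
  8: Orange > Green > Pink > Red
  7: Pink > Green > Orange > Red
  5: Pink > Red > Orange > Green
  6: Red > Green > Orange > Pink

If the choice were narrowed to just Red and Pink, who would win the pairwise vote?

Red is ranked above Pink on 18 ballots; Pink above Red on 27.

Pink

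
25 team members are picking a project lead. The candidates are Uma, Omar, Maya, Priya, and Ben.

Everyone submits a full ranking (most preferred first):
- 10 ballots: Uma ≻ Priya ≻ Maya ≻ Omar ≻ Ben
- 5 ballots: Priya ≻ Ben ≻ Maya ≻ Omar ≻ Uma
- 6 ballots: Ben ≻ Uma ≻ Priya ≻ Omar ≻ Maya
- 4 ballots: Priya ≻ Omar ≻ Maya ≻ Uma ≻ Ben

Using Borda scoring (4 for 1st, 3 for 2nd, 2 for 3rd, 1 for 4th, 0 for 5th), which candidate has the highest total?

Priya

Uma: 10×4 + 5×0 + 6×3 + 4×1 = 62
Omar: 10×1 + 5×1 + 6×1 + 4×3 = 33
Maya: 10×2 + 5×2 + 6×0 + 4×2 = 38
Priya: 10×3 + 5×4 + 6×2 + 4×4 = 78
Ben: 10×0 + 5×3 + 6×4 + 4×0 = 39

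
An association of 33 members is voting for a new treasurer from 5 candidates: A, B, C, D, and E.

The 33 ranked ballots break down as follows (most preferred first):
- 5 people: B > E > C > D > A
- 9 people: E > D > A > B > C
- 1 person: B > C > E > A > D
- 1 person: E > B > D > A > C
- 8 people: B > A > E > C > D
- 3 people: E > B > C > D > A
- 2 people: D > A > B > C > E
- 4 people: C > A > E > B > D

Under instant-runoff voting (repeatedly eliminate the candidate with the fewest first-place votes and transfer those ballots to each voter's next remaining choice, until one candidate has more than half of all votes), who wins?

Round 1: A 0, B 14, C 4, D 2, E 13. A eliminated.
Round 2: B 14, C 4, D 2, E 13. D eliminated.
Round 3: B 16, C 4, E 13. C eliminated.
Round 4: B 16, E 17. E has a majority (≥17).

E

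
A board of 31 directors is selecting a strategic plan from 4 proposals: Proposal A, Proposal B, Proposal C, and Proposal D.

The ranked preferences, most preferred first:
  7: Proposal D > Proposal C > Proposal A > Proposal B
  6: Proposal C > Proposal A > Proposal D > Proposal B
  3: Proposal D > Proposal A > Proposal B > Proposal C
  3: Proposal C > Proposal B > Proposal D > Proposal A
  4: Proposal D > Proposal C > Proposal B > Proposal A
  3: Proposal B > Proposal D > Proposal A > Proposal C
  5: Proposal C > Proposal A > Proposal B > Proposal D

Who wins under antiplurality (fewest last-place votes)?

Proposal D

Last-place votes: Proposal A 7, Proposal B 13, Proposal C 6, Proposal D 5.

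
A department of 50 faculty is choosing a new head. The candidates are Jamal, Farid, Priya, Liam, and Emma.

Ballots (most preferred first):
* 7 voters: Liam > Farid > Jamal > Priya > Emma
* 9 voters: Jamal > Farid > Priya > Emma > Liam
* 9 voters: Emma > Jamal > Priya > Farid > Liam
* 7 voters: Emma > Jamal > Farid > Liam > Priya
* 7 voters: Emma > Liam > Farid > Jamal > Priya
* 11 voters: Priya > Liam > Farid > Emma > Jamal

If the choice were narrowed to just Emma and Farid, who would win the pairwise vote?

Farid

Emma is ranked above Farid on 23 ballots; Farid above Emma on 27.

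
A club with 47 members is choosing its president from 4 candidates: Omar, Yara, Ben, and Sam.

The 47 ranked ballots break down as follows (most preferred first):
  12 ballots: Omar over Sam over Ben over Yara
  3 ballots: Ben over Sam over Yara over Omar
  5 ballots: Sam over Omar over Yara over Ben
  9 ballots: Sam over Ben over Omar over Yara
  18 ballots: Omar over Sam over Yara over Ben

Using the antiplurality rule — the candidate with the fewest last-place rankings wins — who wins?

Sam

Last-place votes: Omar 3, Yara 21, Ben 23, Sam 0.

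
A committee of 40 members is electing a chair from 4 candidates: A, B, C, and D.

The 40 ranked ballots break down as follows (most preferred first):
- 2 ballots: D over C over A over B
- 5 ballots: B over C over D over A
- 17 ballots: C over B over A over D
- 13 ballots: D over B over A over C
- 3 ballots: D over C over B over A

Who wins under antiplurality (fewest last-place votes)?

B

Last-place votes: A 8, B 2, C 13, D 17.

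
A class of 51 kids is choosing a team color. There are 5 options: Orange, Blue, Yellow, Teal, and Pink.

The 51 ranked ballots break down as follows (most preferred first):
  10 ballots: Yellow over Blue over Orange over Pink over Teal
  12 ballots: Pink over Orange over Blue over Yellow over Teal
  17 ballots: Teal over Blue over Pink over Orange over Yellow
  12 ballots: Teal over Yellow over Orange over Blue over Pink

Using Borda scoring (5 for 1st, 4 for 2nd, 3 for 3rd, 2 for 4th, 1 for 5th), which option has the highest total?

Orange: 10×3 + 12×4 + 17×2 + 12×3 = 148
Blue: 10×4 + 12×3 + 17×4 + 12×2 = 168
Yellow: 10×5 + 12×2 + 17×1 + 12×4 = 139
Teal: 10×1 + 12×1 + 17×5 + 12×5 = 167
Pink: 10×2 + 12×5 + 17×3 + 12×1 = 143

Blue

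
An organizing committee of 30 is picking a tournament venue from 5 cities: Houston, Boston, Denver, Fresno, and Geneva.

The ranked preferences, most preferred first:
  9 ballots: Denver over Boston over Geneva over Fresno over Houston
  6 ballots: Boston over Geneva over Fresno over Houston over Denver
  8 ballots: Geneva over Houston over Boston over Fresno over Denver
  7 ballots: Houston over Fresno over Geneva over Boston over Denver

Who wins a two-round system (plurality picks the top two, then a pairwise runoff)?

Round 1 first-place votes: Houston 7, Boston 6, Denver 9, Fresno 0, Geneva 8. Denver and Geneva advance.
Runoff: Denver is ranked above Geneva on 9 ballots, Geneva above Denver on 21.

Geneva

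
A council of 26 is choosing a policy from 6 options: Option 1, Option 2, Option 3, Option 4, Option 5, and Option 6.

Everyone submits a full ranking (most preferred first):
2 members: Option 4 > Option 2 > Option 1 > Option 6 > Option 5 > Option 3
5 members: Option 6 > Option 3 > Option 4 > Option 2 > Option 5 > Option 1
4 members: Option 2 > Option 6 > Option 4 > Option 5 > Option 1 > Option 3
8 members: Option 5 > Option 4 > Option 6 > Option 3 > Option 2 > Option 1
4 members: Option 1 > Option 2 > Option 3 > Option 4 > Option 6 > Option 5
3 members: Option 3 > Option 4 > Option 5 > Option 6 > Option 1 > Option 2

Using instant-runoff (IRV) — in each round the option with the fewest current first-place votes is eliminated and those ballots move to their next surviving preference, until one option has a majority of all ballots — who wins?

Option 2

Round 1: Option 1 4, Option 2 4, Option 3 3, Option 4 2, Option 5 8, Option 6 5. Option 4 eliminated.
Round 2: Option 1 4, Option 2 6, Option 3 3, Option 5 8, Option 6 5. Option 3 eliminated.
Round 3: Option 1 4, Option 2 6, Option 5 11, Option 6 5. Option 1 eliminated.
Round 4: Option 2 10, Option 5 11, Option 6 5. Option 6 eliminated.
Round 5: Option 2 15, Option 5 11. Option 2 has a majority (≥14).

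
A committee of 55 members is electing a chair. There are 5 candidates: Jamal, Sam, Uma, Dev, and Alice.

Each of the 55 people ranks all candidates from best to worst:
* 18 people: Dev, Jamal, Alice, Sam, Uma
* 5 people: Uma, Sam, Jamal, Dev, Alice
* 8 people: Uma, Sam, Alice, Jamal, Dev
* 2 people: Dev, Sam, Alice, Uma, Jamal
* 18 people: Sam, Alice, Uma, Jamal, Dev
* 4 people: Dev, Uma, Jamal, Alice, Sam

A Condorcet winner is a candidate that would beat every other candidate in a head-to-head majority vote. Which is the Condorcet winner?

Sam

Sam vs Jamal: 33–22
Sam vs Uma: 38–17
Sam vs Dev: 31–24
Sam vs Alice: 33–22
Sam beats every other candidate.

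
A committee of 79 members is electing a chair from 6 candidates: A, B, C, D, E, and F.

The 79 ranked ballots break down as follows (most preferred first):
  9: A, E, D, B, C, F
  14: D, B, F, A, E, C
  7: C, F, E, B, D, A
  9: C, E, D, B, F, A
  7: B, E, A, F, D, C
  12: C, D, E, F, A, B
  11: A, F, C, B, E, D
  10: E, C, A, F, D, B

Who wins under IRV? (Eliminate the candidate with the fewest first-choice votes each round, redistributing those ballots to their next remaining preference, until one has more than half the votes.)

A

Round 1: A 20, B 7, C 28, D 14, E 10, F 0. F eliminated.
Round 2: A 20, B 7, C 28, D 14, E 10. B eliminated.
Round 3: A 20, C 28, D 14, E 17. D eliminated.
Round 4: A 34, C 28, E 17. E eliminated.
Round 5: A 41, C 38. A has a majority (≥40).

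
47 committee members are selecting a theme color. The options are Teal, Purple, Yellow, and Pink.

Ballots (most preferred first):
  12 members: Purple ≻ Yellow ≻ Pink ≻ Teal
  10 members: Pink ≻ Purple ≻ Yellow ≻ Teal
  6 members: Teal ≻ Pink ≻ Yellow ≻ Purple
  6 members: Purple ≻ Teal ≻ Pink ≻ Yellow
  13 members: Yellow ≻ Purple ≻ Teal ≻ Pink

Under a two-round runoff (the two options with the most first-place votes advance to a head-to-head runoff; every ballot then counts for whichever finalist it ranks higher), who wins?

Round 1 first-place votes: Teal 6, Purple 18, Yellow 13, Pink 10. Purple and Yellow advance.
Runoff: Purple is ranked above Yellow on 28 ballots, Yellow above Purple on 19.

Purple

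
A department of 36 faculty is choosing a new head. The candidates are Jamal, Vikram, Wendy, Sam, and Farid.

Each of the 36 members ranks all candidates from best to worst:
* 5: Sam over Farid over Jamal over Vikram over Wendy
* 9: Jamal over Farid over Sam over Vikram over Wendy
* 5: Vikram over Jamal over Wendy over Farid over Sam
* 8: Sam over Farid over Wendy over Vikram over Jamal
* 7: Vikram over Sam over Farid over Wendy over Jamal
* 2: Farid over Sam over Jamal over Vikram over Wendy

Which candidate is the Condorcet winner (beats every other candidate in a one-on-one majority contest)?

Sam vs Jamal: 22–14
Sam vs Vikram: 24–12
Sam vs Wendy: 31–5
Sam vs Farid: 20–16
Sam beats every other candidate.

Sam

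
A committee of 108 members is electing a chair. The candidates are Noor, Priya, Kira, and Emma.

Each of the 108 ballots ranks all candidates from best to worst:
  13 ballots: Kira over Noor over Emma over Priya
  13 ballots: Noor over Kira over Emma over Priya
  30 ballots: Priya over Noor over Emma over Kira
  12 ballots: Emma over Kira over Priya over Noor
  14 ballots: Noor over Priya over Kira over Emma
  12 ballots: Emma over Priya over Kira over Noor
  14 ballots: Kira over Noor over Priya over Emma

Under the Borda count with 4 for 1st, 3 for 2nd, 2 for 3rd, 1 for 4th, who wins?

Noor

Noor: 13×3 + 13×4 + 30×3 + 12×1 + 14×4 + 12×1 + 14×3 = 303
Priya: 13×1 + 13×1 + 30×4 + 12×2 + 14×3 + 12×3 + 14×2 = 276
Kira: 13×4 + 13×3 + 30×1 + 12×3 + 14×2 + 12×2 + 14×4 = 265
Emma: 13×2 + 13×2 + 30×2 + 12×4 + 14×1 + 12×4 + 14×1 = 236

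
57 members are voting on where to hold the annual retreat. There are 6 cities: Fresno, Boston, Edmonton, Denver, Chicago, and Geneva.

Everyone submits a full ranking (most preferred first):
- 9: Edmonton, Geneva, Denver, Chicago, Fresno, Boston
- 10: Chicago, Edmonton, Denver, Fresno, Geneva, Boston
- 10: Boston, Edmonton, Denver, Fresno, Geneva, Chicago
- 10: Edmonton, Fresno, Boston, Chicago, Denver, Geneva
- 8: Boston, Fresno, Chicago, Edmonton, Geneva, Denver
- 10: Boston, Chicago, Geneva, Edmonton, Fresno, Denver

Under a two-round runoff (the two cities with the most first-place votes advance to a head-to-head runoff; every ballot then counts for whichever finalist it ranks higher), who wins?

Edmonton

Round 1 first-place votes: Fresno 0, Boston 28, Edmonton 19, Denver 0, Chicago 10, Geneva 0. Boston and Edmonton advance.
Runoff: Boston is ranked above Edmonton on 28 ballots, Edmonton above Boston on 29.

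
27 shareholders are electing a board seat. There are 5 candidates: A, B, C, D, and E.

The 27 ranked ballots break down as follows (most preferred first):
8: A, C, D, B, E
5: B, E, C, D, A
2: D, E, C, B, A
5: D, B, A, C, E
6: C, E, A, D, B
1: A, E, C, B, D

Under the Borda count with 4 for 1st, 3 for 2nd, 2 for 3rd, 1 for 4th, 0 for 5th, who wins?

C

A: 8×4 + 5×0 + 2×0 + 5×2 + 6×2 + 1×4 = 58
B: 8×1 + 5×4 + 2×1 + 5×3 + 6×0 + 1×1 = 46
C: 8×3 + 5×2 + 2×2 + 5×1 + 6×4 + 1×2 = 69
D: 8×2 + 5×1 + 2×4 + 5×4 + 6×1 + 1×0 = 55
E: 8×0 + 5×3 + 2×3 + 5×0 + 6×3 + 1×3 = 42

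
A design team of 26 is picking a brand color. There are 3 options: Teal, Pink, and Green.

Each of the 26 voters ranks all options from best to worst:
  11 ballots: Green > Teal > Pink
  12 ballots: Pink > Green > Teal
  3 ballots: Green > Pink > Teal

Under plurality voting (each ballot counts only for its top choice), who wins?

First-place votes: Teal 0, Pink 12, Green 14.

Green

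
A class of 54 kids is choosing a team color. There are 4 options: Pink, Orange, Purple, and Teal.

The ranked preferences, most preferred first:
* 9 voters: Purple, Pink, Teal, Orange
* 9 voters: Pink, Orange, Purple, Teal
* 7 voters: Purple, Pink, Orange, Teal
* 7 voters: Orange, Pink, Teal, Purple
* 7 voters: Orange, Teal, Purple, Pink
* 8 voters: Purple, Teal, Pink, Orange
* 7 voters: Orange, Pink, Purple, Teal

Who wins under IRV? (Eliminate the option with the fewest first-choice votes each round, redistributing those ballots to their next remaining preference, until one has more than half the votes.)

Orange

Round 1: Pink 9, Orange 21, Purple 24, Teal 0. Teal eliminated.
Round 2: Pink 9, Orange 21, Purple 24. Pink eliminated.
Round 3: Orange 30, Purple 24. Orange has a majority (≥28).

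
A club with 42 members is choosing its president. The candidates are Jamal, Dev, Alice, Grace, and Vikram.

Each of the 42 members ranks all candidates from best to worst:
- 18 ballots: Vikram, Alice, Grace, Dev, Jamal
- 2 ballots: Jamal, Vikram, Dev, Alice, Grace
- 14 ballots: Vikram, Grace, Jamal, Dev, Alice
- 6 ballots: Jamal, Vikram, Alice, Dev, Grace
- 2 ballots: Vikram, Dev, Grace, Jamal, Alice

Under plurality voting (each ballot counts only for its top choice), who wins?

First-place votes: Jamal 8, Dev 0, Alice 0, Grace 0, Vikram 34.

Vikram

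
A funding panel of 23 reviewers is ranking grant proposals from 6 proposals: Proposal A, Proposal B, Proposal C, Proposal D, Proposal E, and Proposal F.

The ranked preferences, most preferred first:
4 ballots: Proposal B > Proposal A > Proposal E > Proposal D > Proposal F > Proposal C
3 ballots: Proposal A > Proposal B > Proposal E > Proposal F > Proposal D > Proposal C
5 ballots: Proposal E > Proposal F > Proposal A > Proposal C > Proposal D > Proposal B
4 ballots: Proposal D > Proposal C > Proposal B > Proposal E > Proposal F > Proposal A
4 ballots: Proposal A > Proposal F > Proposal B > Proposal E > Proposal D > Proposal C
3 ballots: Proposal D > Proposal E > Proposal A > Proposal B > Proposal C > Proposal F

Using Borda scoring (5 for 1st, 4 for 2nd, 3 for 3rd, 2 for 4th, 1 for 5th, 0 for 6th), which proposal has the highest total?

Proposal A: 4×4 + 3×5 + 5×3 + 4×0 + 4×5 + 3×3 = 75
Proposal B: 4×5 + 3×4 + 5×0 + 4×3 + 4×3 + 3×2 = 62
Proposal C: 4×0 + 3×0 + 5×2 + 4×4 + 4×0 + 3×1 = 29
Proposal D: 4×2 + 3×1 + 5×1 + 4×5 + 4×1 + 3×5 = 55
Proposal E: 4×3 + 3×3 + 5×5 + 4×2 + 4×2 + 3×4 = 74
Proposal F: 4×1 + 3×2 + 5×4 + 4×1 + 4×4 + 3×0 = 50

Proposal A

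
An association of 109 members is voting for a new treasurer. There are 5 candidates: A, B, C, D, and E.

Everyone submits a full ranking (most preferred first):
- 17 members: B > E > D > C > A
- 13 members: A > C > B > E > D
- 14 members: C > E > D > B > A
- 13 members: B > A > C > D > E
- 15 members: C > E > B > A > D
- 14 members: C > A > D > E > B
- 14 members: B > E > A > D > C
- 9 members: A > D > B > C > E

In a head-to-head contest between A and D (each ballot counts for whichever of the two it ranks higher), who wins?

A

A is ranked above D on 78 ballots; D above A on 31.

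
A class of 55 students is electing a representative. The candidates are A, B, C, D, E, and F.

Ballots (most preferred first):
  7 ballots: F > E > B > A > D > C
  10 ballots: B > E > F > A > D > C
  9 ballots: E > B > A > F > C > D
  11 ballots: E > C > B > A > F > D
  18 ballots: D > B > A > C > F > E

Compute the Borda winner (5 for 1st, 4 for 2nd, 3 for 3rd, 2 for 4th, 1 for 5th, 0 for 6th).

A: 7×2 + 10×2 + 9×3 + 11×2 + 18×3 = 137
B: 7×3 + 10×5 + 9×4 + 11×3 + 18×4 = 212
C: 7×0 + 10×0 + 9×1 + 11×4 + 18×2 = 89
D: 7×1 + 10×1 + 9×0 + 11×0 + 18×5 = 107
E: 7×4 + 10×4 + 9×5 + 11×5 + 18×0 = 168
F: 7×5 + 10×3 + 9×2 + 11×1 + 18×1 = 112

B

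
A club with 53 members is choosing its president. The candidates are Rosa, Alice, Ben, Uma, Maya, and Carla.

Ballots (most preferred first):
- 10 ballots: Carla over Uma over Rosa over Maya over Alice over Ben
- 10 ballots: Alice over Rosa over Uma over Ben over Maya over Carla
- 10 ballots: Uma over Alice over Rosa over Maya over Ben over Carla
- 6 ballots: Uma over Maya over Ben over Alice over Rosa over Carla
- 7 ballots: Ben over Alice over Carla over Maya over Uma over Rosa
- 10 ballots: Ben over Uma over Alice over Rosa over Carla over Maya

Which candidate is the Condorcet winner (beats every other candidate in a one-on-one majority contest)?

Uma

Uma vs Rosa: 43–10
Uma vs Alice: 36–17
Uma vs Ben: 36–17
Uma vs Maya: 46–7
Uma vs Carla: 36–17
Uma beats every other candidate.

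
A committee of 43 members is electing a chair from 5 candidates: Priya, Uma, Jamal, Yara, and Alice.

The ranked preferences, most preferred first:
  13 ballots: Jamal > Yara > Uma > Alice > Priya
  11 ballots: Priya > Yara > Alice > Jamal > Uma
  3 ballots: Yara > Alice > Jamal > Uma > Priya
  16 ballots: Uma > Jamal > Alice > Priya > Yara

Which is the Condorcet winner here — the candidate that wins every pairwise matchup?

Jamal vs Priya: 32–11
Jamal vs Uma: 27–16
Jamal vs Yara: 29–14
Jamal vs Alice: 29–14
Jamal beats every other candidate.

Jamal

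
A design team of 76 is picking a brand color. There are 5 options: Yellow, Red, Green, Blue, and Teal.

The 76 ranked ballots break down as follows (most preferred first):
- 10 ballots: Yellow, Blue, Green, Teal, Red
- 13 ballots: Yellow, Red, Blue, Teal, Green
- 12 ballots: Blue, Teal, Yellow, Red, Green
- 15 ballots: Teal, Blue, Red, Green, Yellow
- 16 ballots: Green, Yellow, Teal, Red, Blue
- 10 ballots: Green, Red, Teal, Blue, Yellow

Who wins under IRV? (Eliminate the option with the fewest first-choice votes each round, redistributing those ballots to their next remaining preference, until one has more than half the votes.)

Teal

Round 1: Yellow 23, Red 0, Green 26, Blue 12, Teal 15. Red eliminated.
Round 2: Yellow 23, Green 26, Blue 12, Teal 15. Blue eliminated.
Round 3: Yellow 23, Green 26, Teal 27. Yellow eliminated.
Round 4: Green 36, Teal 40. Teal has a majority (≥39).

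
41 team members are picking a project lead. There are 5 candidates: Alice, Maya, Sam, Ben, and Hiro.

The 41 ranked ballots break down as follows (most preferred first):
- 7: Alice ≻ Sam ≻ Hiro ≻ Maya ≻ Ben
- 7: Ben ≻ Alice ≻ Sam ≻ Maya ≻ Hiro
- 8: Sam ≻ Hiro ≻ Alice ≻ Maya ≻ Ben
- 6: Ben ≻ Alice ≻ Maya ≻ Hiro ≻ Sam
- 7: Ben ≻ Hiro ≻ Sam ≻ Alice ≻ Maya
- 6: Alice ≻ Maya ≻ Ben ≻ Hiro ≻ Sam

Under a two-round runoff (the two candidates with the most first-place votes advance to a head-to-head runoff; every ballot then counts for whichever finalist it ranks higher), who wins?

Round 1 first-place votes: Alice 13, Maya 0, Sam 8, Ben 20, Hiro 0. Ben and Alice advance.
Runoff: Ben is ranked above Alice on 20 ballots, Alice above Ben on 21.

Alice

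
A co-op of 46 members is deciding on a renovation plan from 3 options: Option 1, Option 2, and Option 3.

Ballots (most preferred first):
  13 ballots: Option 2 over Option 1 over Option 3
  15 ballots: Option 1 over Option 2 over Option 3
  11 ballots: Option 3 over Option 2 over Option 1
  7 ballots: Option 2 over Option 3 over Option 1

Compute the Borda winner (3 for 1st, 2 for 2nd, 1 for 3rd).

Option 1: 13×2 + 15×3 + 11×1 + 7×1 = 89
Option 2: 13×3 + 15×2 + 11×2 + 7×3 = 112
Option 3: 13×1 + 15×1 + 11×3 + 7×2 = 75

Option 2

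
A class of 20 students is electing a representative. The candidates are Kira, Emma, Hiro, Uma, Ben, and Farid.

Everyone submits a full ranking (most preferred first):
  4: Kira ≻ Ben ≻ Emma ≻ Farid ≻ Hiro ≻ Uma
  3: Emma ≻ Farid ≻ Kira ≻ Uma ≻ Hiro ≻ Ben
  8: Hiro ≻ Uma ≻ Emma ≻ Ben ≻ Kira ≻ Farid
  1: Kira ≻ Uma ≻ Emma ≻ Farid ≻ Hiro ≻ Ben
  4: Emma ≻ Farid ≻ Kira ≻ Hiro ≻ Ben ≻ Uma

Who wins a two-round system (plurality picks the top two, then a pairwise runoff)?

Round 1 first-place votes: Kira 5, Emma 7, Hiro 8, Uma 0, Ben 0, Farid 0. Hiro and Emma advance.
Runoff: Hiro is ranked above Emma on 8 ballots, Emma above Hiro on 12.

Emma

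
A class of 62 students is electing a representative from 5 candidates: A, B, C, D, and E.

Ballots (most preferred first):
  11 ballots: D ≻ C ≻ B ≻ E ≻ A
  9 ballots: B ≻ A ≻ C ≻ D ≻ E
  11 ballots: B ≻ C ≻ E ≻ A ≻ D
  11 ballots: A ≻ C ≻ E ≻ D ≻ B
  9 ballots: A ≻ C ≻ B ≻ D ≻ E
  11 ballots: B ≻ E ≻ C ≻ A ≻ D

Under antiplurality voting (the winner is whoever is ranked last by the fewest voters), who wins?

Last-place votes: A 11, B 11, C 0, D 22, E 18.

C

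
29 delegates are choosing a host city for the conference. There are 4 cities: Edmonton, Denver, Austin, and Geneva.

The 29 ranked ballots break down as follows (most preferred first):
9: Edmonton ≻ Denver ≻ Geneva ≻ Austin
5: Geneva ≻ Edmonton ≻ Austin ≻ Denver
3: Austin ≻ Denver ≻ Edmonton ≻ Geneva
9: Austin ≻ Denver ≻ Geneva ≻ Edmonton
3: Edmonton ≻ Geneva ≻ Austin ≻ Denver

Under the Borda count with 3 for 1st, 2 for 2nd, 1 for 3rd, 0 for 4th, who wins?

Edmonton: 9×3 + 5×2 + 3×1 + 9×0 + 3×3 = 49
Denver: 9×2 + 5×0 + 3×2 + 9×2 + 3×0 = 42
Austin: 9×0 + 5×1 + 3×3 + 9×3 + 3×1 = 44
Geneva: 9×1 + 5×3 + 3×0 + 9×1 + 3×2 = 39

Edmonton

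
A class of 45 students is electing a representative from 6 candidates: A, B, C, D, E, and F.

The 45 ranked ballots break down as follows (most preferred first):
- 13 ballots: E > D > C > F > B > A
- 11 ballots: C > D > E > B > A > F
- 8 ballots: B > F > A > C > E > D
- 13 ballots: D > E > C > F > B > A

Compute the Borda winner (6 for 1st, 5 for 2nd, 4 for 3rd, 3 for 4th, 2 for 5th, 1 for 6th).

D

A: 13×1 + 11×2 + 8×4 + 13×1 = 80
B: 13×2 + 11×3 + 8×6 + 13×2 = 133
C: 13×4 + 11×6 + 8×3 + 13×4 = 194
D: 13×5 + 11×5 + 8×1 + 13×6 = 206
E: 13×6 + 11×4 + 8×2 + 13×5 = 203
F: 13×3 + 11×1 + 8×5 + 13×3 = 129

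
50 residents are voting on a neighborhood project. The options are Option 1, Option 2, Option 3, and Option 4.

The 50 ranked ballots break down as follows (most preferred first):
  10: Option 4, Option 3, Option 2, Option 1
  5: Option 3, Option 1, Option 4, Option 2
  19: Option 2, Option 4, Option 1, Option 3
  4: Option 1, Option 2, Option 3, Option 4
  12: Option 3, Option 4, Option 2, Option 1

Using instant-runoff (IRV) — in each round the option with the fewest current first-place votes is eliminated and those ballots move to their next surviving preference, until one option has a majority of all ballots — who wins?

Option 3

Round 1: Option 1 4, Option 2 19, Option 3 17, Option 4 10. Option 1 eliminated.
Round 2: Option 2 23, Option 3 17, Option 4 10. Option 4 eliminated.
Round 3: Option 2 23, Option 3 27. Option 3 has a majority (≥26).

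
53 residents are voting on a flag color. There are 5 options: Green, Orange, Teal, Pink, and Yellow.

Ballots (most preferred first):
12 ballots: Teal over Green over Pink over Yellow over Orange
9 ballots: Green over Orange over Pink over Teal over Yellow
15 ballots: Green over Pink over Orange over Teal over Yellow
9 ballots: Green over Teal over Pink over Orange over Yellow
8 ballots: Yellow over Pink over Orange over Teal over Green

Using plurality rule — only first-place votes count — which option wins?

First-place votes: Green 33, Orange 0, Teal 12, Pink 0, Yellow 8.

Green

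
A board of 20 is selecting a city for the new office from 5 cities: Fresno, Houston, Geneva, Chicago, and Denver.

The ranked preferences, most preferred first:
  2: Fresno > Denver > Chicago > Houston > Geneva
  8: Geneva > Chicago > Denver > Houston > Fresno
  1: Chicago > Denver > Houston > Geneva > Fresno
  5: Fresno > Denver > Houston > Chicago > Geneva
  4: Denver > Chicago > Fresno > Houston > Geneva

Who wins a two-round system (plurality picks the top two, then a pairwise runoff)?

Round 1 first-place votes: Fresno 7, Houston 0, Geneva 8, Chicago 1, Denver 4. Geneva and Fresno advance.
Runoff: Geneva is ranked above Fresno on 9 ballots, Fresno above Geneva on 11.

Fresno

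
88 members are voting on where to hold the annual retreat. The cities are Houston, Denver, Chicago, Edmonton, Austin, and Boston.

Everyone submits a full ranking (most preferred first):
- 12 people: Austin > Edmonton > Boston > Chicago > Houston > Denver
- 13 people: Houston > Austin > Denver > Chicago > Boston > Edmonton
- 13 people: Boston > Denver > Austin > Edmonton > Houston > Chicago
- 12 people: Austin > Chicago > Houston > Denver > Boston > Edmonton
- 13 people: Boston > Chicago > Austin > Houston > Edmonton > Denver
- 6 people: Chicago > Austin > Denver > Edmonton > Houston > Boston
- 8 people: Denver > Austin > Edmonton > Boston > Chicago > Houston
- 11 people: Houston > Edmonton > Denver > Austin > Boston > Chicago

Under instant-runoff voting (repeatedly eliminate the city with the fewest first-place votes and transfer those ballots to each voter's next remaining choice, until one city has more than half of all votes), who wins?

Austin

Round 1: Houston 24, Denver 8, Chicago 6, Edmonton 0, Austin 24, Boston 26. Edmonton eliminated.
Round 2: Houston 24, Denver 8, Chicago 6, Austin 24, Boston 26. Chicago eliminated.
Round 3: Houston 24, Denver 8, Austin 30, Boston 26. Denver eliminated.
Round 4: Houston 24, Austin 38, Boston 26. Houston eliminated.
Round 5: Austin 62, Boston 26. Austin has a majority (≥45).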